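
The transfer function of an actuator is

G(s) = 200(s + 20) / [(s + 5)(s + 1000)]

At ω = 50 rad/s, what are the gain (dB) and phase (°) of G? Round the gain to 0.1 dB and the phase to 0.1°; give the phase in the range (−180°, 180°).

At s = jω = j50:
zero (s+20): 20 + j50 → |·| = √(20²+50²) = √2900 ≈ 53.852, ∠ = arctan(50/20) ≈ 68.20°
pole (s+5): 5 + j50 → |·| = √(5²+50²) = √2525 ≈ 50.249, ∠ = arctan(50/5) ≈ 84.29°
pole (s+1000): 1000 + j50 → |·| = √(1000²+50²) = √1002500 ≈ 1001.2, ∠ = arctan(50/1000) ≈ 2.86°
|G| = 200 · 53.852 / 50309 ≈ 0.21408
Gain = 20 log₁₀(0.21408) ≈ -13.39 dB
∠G = 68.20° − 87.15° = -18.95°

-13.4 dB, -19.0°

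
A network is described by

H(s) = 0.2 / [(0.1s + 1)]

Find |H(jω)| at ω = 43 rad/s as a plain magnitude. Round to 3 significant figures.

At ω = 43 rad/s:
pole (1 + j43·0.1) = 1 + j4.3 → |·| ≈ 4.4147, ∠ ≈ 76.91°
|H| = 0.2 · 1 / (4.4147) ≈ 0.045303

0.0453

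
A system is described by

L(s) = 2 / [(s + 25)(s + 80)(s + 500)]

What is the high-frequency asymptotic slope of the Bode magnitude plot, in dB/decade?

Each pole contributes −20 dB/decade at high frequency; each zero contributes +20 dB/decade.
Net: 0 zero(s) − 3 pole(s) → -60 dB/decade.

-60 dB/decade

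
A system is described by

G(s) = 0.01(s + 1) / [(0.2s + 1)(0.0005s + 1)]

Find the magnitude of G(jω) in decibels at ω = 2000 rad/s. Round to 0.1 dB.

-29.0 dB

At ω = 2000 rad/s:
zero (1 + j2000·1) = 1 + j2000 → |·| ≈ 2000, ∠ ≈ 89.97°
pole (1 + j2000·0.2) = 1 + j400 → |·| ≈ 400, ∠ ≈ 89.86°
pole (1 + j2000·0.0005) = 1 + j1 → |·| ≈ 1.4142, ∠ ≈ 45.00°
|G| = 0.01 · 2000 / (400 · 1.4142) ≈ 0.035356
Gain = 20 log₁₀(0.035356) ≈ -29.03 dB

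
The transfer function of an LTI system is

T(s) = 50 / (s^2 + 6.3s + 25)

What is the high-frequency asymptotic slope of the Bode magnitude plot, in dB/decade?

-40 dB/decade

Each pole contributes −20 dB/decade at high frequency; each zero contributes +20 dB/decade.
Net: 0 zero(s) − 2 pole(s) → -40 dB/decade.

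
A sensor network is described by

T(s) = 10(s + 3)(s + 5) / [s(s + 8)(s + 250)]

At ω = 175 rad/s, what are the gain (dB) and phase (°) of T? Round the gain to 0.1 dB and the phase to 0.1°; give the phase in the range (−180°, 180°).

-29.7 dB, -35.0°

At s = jω = j175:
zero (s+3): 3 + j175 → |·| = √(3²+175²) = √30634 ≈ 175.03, ∠ = arctan(175/3) ≈ 89.02°
zero (s+5): 5 + j175 → |·| = √(5²+175²) = √30650 ≈ 175.07, ∠ = arctan(175/5) ≈ 88.36°
pole (s+8): 8 + j175 → |·| = √(8²+175²) = √30689 ≈ 175.18, ∠ = arctan(175/8) ≈ 87.38°
pole (s+250): 250 + j175 → |·| = √(250²+175²) = √93125 ≈ 305.16, ∠ = arctan(175/250) ≈ 34.99°
pole at origin: |s| = 175, ∠ = 90.00° (in denominator)
|T| = 10 · 30643 / 9.3551e+06 ≈ 0.032755
Gain = 20 log₁₀(0.032755) ≈ -29.69 dB
∠T = 177.38° − 212.37° = -34.99°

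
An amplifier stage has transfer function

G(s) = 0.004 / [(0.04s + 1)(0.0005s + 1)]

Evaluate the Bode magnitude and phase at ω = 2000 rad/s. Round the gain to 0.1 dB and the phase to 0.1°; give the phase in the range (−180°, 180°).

-89.0 dB, -134.3°

At ω = 2000 rad/s:
pole (1 + j2000·0.04) = 1 + j80 → |·| ≈ 80.006, ∠ ≈ 89.28°
pole (1 + j2000·0.0005) = 1 + j1 → |·| ≈ 1.4142, ∠ ≈ 45.00°
|G| = 0.004 · 1 / (80.006 · 1.4142) ≈ 3.5353e-05
Gain = 20 log₁₀(3.5353e-05) ≈ -89.03 dB
∠G = (0°) − (89.28° + 45.00°) = -134.28°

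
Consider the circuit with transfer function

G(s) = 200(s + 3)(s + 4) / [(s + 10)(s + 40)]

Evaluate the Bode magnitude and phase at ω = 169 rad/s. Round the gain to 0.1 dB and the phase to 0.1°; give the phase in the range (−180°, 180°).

At s = jω = j169:
zero (s+3): 3 + j169 → |·| = √(3²+169²) = √28570 ≈ 169.03, ∠ = arctan(169/3) ≈ 88.98°
zero (s+4): 4 + j169 → |·| = √(4²+169²) = √28577 ≈ 169.05, ∠ = arctan(169/4) ≈ 88.64°
pole (s+10): 10 + j169 → |·| = √(10²+169²) = √28661 ≈ 169.3, ∠ = arctan(169/10) ≈ 86.61°
pole (s+40): 40 + j169 → |·| = √(40²+169²) = √30161 ≈ 173.67, ∠ = arctan(169/40) ≈ 76.68°
|G| = 200 · 28575 / 29402 ≈ 194.37
Gain = 20 log₁₀(194.37) ≈ 45.77 dB
∠G = 177.62° − 163.29° = 14.33°

45.8 dB, 14.3°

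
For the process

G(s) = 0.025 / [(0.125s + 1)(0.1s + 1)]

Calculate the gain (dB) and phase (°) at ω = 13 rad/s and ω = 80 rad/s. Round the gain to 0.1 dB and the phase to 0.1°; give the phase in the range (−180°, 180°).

At ω = 13 rad/s:
pole (1 + j13·0.125) = 1 + j1.625 → |·| ≈ 1.908, ∠ ≈ 58.39°
pole (1 + j13·0.1) = 1 + j1.3 → |·| ≈ 1.6401, ∠ ≈ 52.43°
|G| = 0.025 · 1 / (1.908 · 1.6401) ≈ 0.007989
Gain = 20 log₁₀(0.007989) ≈ -41.95 dB
∠G = (0°) − (58.39° + 52.43°) = -110.82°

At ω = 80 rad/s:
pole (1 + j80·0.125) = 1 + j10 → |·| ≈ 10.05, ∠ ≈ 84.29°
pole (1 + j80·0.1) = 1 + j8 → |·| ≈ 8.0623, ∠ ≈ 82.87°
|G| = 0.025 · 1 / (10.05 · 8.0623) ≈ 0.00030854
Gain = 20 log₁₀(0.00030854) ≈ -70.21 dB
∠G = (0°) − (84.29° + 82.87°) = -167.16°

ω = 13: -42.0 dB, -110.8°; ω = 80: -70.2 dB, -167.2°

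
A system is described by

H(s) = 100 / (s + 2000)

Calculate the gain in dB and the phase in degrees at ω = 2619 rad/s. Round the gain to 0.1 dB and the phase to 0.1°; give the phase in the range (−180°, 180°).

At s = jω = j2619:
pole (s+2000): 2000 + j2619 → |·| = √(2000²+2619²) = √10859161 ≈ 3295.3, ∠ = arctan(2619/2000) ≈ 52.63°
|H| = 100 / 3295.3 ≈ 0.030346
Gain = 20 log₁₀(0.030346) ≈ -30.36 dB
∠H = 0.00° − 52.63° = -52.63°

-30.4 dB, -52.6°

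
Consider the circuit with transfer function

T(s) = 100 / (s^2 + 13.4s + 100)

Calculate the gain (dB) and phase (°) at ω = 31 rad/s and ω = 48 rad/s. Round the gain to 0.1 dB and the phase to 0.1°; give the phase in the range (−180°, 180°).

At s = jω = j31:
quadratic: (j31)² + 13.4·j31 + 100 = -861 + j415.4 → |·| ≈ 955.97, ∠ ≈ 154.24°
|T| = 100 / 955.97 ≈ 0.10461
Gain = 20 log₁₀(0.10461) ≈ -19.61 dB
∠T = 0.00° − 154.24° = -154.24°

At s = jω = j48:
quadratic: (j48)² + 13.4·j48 + 100 = -2204 + j643.2 → |·| ≈ 2295.9, ∠ ≈ 163.73°
|T| = 100 / 2295.9 ≈ 0.043556
Gain = 20 log₁₀(0.043556) ≈ -27.22 dB
∠T = 0.00° − 163.73° = -163.73°

ω = 31: -19.6 dB, -154.2°; ω = 48: -27.2 dB, -163.7°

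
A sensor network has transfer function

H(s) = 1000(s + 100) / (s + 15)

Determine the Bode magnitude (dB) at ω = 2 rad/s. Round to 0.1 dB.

At s = jω = j2:
zero (s+100): 100 + j2 → |·| = √(100²+2²) = √10004 ≈ 100.02, ∠ = arctan(2/100) ≈ 1.15°
pole (s+15): 15 + j2 → |·| = √(15²+2²) = √229 ≈ 15.133, ∠ = arctan(2/15) ≈ 7.59°
|H| = 1000 · 100.02 / 15.133 ≈ 6609.4
Gain = 20 log₁₀(6609.4) ≈ 76.40 dB

76.4 dB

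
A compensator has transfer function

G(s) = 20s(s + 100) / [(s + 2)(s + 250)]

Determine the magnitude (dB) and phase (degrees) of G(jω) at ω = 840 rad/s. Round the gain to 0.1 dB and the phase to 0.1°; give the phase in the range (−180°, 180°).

At s = jω = j840:
zero (s+100): 100 + j840 → |·| = √(100²+840²) = √715600 ≈ 845.93, ∠ = arctan(840/100) ≈ 83.21°
zero at origin: s = j840 → |·| = 840, ∠ = 90.00°
pole (s+2): 2 + j840 → |·| = √(2²+840²) = √705604 ≈ 840, ∠ = arctan(840/2) ≈ 89.86°
pole (s+250): 250 + j840 → |·| = √(250²+840²) = √768100 ≈ 876.41, ∠ = arctan(840/250) ≈ 73.43°
|G| = 20 · 7.1058e+05 / 7.3618e+05 ≈ 19.305
Gain = 20 log₁₀(19.305) ≈ 25.71 dB
∠G = 173.21° − 163.29° = 9.92°

25.7 dB, 9.9°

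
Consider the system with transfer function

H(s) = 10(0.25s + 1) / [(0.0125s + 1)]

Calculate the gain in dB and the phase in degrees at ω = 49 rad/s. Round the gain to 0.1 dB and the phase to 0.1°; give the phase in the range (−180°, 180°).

40.4 dB, 53.8°

At ω = 49 rad/s:
zero (1 + j49·0.25) = 1 + j12.25 → |·| ≈ 12.291, ∠ ≈ 85.33°
pole (1 + j49·0.0125) = 1 + j0.6125 → |·| ≈ 1.1727, ∠ ≈ 31.49°
|H| = 10 · 12.291 / (1.1727) ≈ 104.81
Gain = 20 log₁₀(104.81) ≈ 40.41 dB
∠H = (85.33°) − (31.49°) = 53.84°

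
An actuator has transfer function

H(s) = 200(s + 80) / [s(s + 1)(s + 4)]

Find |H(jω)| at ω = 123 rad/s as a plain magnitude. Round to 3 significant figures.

0.0158

At s = jω = j123:
zero (s+80): 80 + j123 → |·| = √(80²+123²) = √21529 ≈ 146.73, ∠ = arctan(123/80) ≈ 56.96°
pole (s+1): 1 + j123 → |·| = √(1²+123²) = √15130 ≈ 123, ∠ = arctan(123/1) ≈ 89.53°
pole (s+4): 4 + j123 → |·| = √(4²+123²) = √15145 ≈ 123.07, ∠ = arctan(123/4) ≈ 88.14°
pole at origin: |s| = 123, ∠ = 90.00° (in denominator)
|H| = 200 · 146.73 / 1.8619e+06 ≈ 0.015761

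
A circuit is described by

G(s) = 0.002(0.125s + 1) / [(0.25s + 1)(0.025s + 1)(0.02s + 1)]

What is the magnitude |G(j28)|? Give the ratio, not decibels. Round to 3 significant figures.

At ω = 28 rad/s:
zero (1 + j28·0.125) = 1 + j3.5 → |·| ≈ 3.6401, ∠ ≈ 74.05°
pole (1 + j28·0.25) = 1 + j7 → |·| ≈ 7.0711, ∠ ≈ 81.87°
pole (1 + j28·0.025) = 1 + j0.7 → |·| ≈ 1.2207, ∠ ≈ 34.99°
pole (1 + j28·0.02) = 1 + j0.56 → |·| ≈ 1.1461, ∠ ≈ 29.25°
|G| = 0.002 · 3.6401 / (7.0711 · 1.2207 · 1.1461) ≈ 0.00073591

0.000736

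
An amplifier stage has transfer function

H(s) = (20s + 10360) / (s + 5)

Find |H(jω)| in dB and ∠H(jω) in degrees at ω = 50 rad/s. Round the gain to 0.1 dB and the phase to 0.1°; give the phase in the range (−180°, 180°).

46.3 dB, -78.8°

Substitute s = j50:
Numerator: 20(j50) + 10360 = 10360 + j1000
Denominator: (j50) + 5 = 5 + j50
|N| = √(10360² + 1000²) ≈ 10408, ∠N ≈ 5.51°
|D| = √(5² + 50²) ≈ 50.249, ∠D ≈ 84.29°
|H| = 10408 / 50.249 ≈ 207.13
Gain = 20 log₁₀(207.13) ≈ 46.32 dB
∠H = 5.51° − 84.29° = -78.78°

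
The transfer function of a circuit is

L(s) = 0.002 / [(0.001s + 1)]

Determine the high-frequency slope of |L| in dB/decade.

Each pole contributes −20 dB/decade at high frequency; each zero contributes +20 dB/decade.
Net: 0 zero(s) − 1 pole(s) → -20 dB/decade.

-20 dB/decade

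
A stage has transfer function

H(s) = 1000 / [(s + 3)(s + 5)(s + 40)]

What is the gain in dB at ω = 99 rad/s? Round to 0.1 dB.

-60.4 dB

At s = jω = j99:
pole (s+3): 3 + j99 → |·| = √(3²+99²) = √9810 ≈ 99.045, ∠ = arctan(99/3) ≈ 88.26°
pole (s+5): 5 + j99 → |·| = √(5²+99²) = √9826 ≈ 99.126, ∠ = arctan(99/5) ≈ 87.11°
pole (s+40): 40 + j99 → |·| = √(40²+99²) = √11401 ≈ 106.78, ∠ = arctan(99/40) ≈ 68.00°
|H| = 1000 / 1.0484e+06 ≈ 0.00095383
Gain = 20 log₁₀(0.00095383) ≈ -60.41 dB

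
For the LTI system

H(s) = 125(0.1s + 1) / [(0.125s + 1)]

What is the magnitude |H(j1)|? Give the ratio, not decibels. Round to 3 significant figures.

At ω = 1 rad/s:
zero (1 + j1·0.1) = 1 + j0.1 → |·| ≈ 1.005, ∠ ≈ 5.71°
pole (1 + j1·0.125) = 1 + j0.125 → |·| ≈ 1.0078, ∠ ≈ 7.13°
|H| = 125 · 1.005 / (1.0078) ≈ 124.65

125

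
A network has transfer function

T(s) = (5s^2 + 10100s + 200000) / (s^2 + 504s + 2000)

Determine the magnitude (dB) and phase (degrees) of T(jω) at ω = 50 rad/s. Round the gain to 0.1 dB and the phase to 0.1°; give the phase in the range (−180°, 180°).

26.6 dB, -21.5°

Substitute s = j50:
Numerator: 5(j50)^2 + 10100(j50) + 200000 = 187500 + j505000
Denominator: (j50)^2 + 504(j50) + 2000 = -500 + j25200
|N| = √(187500² + 505000²) ≈ 5.3868e+05, ∠N ≈ 69.63°
|D| = √(500² + 25200²) ≈ 25205, ∠D ≈ 91.14°
|T| = 5.3868e+05 / 25205 ≈ 21.372
Gain = 20 log₁₀(21.372) ≈ 26.60 dB
∠T = 69.63° − 91.14° = -21.51°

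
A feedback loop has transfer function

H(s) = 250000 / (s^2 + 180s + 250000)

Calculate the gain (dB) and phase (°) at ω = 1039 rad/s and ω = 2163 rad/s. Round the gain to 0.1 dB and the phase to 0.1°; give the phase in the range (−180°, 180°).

At s = jω = j1039:
quadratic: (j1039)² + 180·j1039 + 250000 = -829521 + j187020 → |·| ≈ 8.5034e+05, ∠ ≈ 167.29°
|H| = 250000 / 8.5034e+05 ≈ 0.294
Gain = 20 log₁₀(0.294) ≈ -10.63 dB
∠H = 0.00° − 167.29° = -167.29°

At s = jω = j2163:
quadratic: (j2163)² + 180·j2163 + 250000 = -4428569 + j389340 → |·| ≈ 4.4457e+06, ∠ ≈ 174.98°
|H| = 250000 / 4.4457e+06 ≈ 0.056234
Gain = 20 log₁₀(0.056234) ≈ -25.00 dB
∠H = 0.00° − 174.98° = -174.98°

ω = 1039: -10.6 dB, -167.3°; ω = 2163: -25.0 dB, -175.0°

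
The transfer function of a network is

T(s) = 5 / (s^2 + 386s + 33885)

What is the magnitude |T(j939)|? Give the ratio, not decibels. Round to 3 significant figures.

5.42e-06

Substitute s = j939:
Numerator: 5 = 5 + j0
Denominator: (j939)^2 + 386(j939) + 33885 = -847836 + j362454
|N| = √(5² + 0²) ≈ 5, ∠N ≈ 0.00°
|D| = √(847836² + 362454²) ≈ 9.2206e+05, ∠D ≈ 156.85°
|T| = 5 / 9.2206e+05 ≈ 5.4226e-06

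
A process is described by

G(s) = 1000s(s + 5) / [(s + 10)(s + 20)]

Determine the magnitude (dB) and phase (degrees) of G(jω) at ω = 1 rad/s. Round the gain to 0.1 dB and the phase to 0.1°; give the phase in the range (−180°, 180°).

At s = jω = j1:
zero (s+5): 5 + j1 → |·| = √(5²+1²) = √26 ≈ 5.099, ∠ = arctan(1/5) ≈ 11.31°
zero at origin: s = j1 → |·| = 1, ∠ = 90.00°
pole (s+10): 10 + j1 → |·| = √(10²+1²) = √101 ≈ 10.05, ∠ = arctan(1/10) ≈ 5.71°
pole (s+20): 20 + j1 → |·| = √(20²+1²) = √401 ≈ 20.025, ∠ = arctan(1/20) ≈ 2.86°
|G| = 1000 · 5.099 / 201.25 ≈ 25.337
Gain = 20 log₁₀(25.337) ≈ 28.08 dB
∠G = 101.31° − 8.57° = 92.74°

28.1 dB, 92.7°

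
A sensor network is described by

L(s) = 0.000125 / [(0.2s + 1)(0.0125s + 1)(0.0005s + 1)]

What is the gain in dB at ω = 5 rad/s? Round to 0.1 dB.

-81.1 dB

At ω = 5 rad/s:
pole (1 + j5·0.2) = 1 + j1 → |·| ≈ 1.4142, ∠ ≈ 45.00°
pole (1 + j5·0.0125) = 1 + j0.0625 → |·| ≈ 1.002, ∠ ≈ 3.58°
pole (1 + j5·0.0005) = 1 + j0.0025 → |·| ≈ 1, ∠ ≈ 0.14°
|L| = 0.000125 · 1 / (1.4142 · 1.002 · 1) ≈ 8.8213e-05
Gain = 20 log₁₀(8.8213e-05) ≈ -81.09 dB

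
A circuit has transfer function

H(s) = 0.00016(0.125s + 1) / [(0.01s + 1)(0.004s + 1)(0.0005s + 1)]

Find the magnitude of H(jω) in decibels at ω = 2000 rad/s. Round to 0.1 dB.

At ω = 2000 rad/s:
zero (1 + j2000·0.125) = 1 + j250 → |·| ≈ 250, ∠ ≈ 89.77°
pole (1 + j2000·0.01) = 1 + j20 → |·| ≈ 20.025, ∠ ≈ 87.14°
pole (1 + j2000·0.004) = 1 + j8 → |·| ≈ 8.0623, ∠ ≈ 82.87°
pole (1 + j2000·0.0005) = 1 + j1 → |·| ≈ 1.4142, ∠ ≈ 45.00°
|H| = 0.00016 · 250 / (20.025 · 8.0623 · 1.4142) ≈ 0.00017519
Gain = 20 log₁₀(0.00017519) ≈ -75.13 dB

-75.1 dB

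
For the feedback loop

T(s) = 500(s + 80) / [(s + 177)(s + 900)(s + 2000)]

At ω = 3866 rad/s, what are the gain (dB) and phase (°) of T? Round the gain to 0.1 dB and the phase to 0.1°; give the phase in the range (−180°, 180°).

At s = jω = j3866:
zero (s+80): 80 + j3866 → |·| = √(80²+3866²) = √14952356 ≈ 3866.8, ∠ = arctan(3866/80) ≈ 88.81°
pole (s+177): 177 + j3866 → |·| = √(177²+3866²) = √14977285 ≈ 3870, ∠ = arctan(3866/177) ≈ 87.38°
pole (s+900): 900 + j3866 → |·| = √(900²+3866²) = √15755956 ≈ 3969.4, ∠ = arctan(3866/900) ≈ 76.90°
pole (s+2000): 2000 + j3866 → |·| = √(2000²+3866²) = √18945956 ≈ 4352.7, ∠ = arctan(3866/2000) ≈ 62.65°
|T| = 500 · 3866.8 / 6.6864e+10 ≈ 2.8915e-05
Gain = 20 log₁₀(2.8915e-05) ≈ -90.78 dB
∠T = 88.81° − 226.93° = -138.12°

-90.8 dB, -138.1°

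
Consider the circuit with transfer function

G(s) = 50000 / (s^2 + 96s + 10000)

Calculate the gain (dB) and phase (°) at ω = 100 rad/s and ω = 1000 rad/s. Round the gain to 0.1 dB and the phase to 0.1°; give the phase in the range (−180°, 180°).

At s = jω = j100:
quadratic: (j100)² + 96·j100 + 10000 = 0 + j9600 → |·| ≈ 9600, ∠ ≈ 90.00°
|G| = 50000 / 9600 ≈ 5.2083
Gain = 20 log₁₀(5.2083) ≈ 14.33 dB
∠G = 0.00° − 90.00° = -90.00°

At s = jω = j1000:
quadratic: (j1000)² + 96·j1000 + 10000 = -990000 + j96000 → |·| ≈ 9.9464e+05, ∠ ≈ 174.46°
|G| = 50000 / 9.9464e+05 ≈ 0.050269
Gain = 20 log₁₀(0.050269) ≈ -25.97 dB
∠G = 0.00° − 174.46° = -174.46°

ω = 100: 14.3 dB, -90.0°; ω = 1000: -26.0 dB, -174.5°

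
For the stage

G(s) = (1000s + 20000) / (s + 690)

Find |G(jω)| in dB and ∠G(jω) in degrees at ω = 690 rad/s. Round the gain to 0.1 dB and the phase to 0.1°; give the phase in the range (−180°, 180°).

57.0 dB, 43.3°

Substitute s = j690:
Numerator: 1000(j690) + 20000 = 20000 + j690000
Denominator: (j690) + 690 = 690 + j690
|N| = √(20000² + 690000²) ≈ 6.9029e+05, ∠N ≈ 88.34°
|D| = √(690² + 690²) ≈ 975.81, ∠D ≈ 45.00°
|G| = 6.9029e+05 / 975.81 ≈ 707.4
Gain = 20 log₁₀(707.4) ≈ 56.99 dB
∠G = 88.34° − 45.00° = 43.34°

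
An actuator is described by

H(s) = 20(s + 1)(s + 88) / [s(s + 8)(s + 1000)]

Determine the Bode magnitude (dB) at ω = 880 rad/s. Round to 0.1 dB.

At s = jω = j880:
zero (s+1): 1 + j880 → |·| = √(1²+880²) = √774401 ≈ 880, ∠ = arctan(880/1) ≈ 89.93°
zero (s+88): 88 + j880 → |·| = √(88²+880²) = √782144 ≈ 884.39, ∠ = arctan(880/88) ≈ 84.29°
pole (s+8): 8 + j880 → |·| = √(8²+880²) = √774464 ≈ 880.04, ∠ = arctan(880/8) ≈ 89.48°
pole (s+1000): 1000 + j880 → |·| = √(1000²+880²) = √1774400 ≈ 1332.1, ∠ = arctan(880/1000) ≈ 41.35°
pole at origin: |s| = 880, ∠ = 90.00° (in denominator)
|H| = 20 · 7.7826e+05 / 1.0316e+09 ≈ 0.015088
Gain = 20 log₁₀(0.015088) ≈ -36.43 dB

-36.4 dB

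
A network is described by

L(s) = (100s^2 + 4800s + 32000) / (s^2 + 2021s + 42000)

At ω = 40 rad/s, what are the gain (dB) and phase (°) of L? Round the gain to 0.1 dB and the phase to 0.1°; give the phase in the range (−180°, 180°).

8.1 dB, 60.2°

Substitute s = j40:
Numerator: 100(j40)^2 + 4800(j40) + 32000 = -128000 + j192000
Denominator: (j40)^2 + 2021(j40) + 42000 = 40400 + j80840
|N| = √(128000² + 192000²) ≈ 2.3076e+05, ∠N ≈ 123.69°
|D| = √(40400² + 80840²) ≈ 90373, ∠D ≈ 63.45°
|L| = 2.3076e+05 / 90373 ≈ 2.5534
Gain = 20 log₁₀(2.5534) ≈ 8.14 dB
∠L = 123.69° − 63.45° = 60.24°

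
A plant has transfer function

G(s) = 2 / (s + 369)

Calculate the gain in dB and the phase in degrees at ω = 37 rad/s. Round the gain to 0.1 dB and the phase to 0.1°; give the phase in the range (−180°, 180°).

Substitute s = j37:
Numerator: 2 = 2 + j0
Denominator: (j37) + 369 = 369 + j37
|N| = √(2² + 0²) ≈ 2, ∠N ≈ 0.00°
|D| = √(369² + 37²) ≈ 370.85, ∠D ≈ 5.73°
|G| = 2 / 370.85 ≈ 0.005393
Gain = 20 log₁₀(0.005393) ≈ -45.36 dB
∠G = 0.00° − 5.73° = -5.73°

-45.4 dB, -5.7°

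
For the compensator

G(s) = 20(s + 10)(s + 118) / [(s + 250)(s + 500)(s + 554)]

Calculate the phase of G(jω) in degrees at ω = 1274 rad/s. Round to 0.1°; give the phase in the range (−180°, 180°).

-39.7°

At s = jω = j1274:
zero (s+10): 10 + j1274 → |·| = √(10²+1274²) = √1623176 ≈ 1274, ∠ = arctan(1274/10) ≈ 89.55°
zero (s+118): 118 + j1274 → |·| = √(118²+1274²) = √1637000 ≈ 1279.5, ∠ = arctan(1274/118) ≈ 84.71°
pole (s+250): 250 + j1274 → |·| = √(250²+1274²) = √1685576 ≈ 1298.3, ∠ = arctan(1274/250) ≈ 78.90°
pole (s+500): 500 + j1274 → |·| = √(500²+1274²) = √1873076 ≈ 1368.6, ∠ = arctan(1274/500) ≈ 68.57°
pole (s+554): 554 + j1274 → |·| = √(554²+1274²) = √1929992 ≈ 1389.2, ∠ = arctan(1274/554) ≈ 66.50°
∠G = 174.26° − 213.97° = -39.71°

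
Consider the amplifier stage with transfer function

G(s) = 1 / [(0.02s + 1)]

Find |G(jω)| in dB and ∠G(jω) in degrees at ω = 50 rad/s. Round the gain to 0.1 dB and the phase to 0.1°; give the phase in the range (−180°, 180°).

At ω = 50 rad/s:
pole (1 + j50·0.02) = 1 + j1 → |·| ≈ 1.4142, ∠ ≈ 45.00°
|G| = 1 · 1 / (1.4142) ≈ 0.70711
Gain = 20 log₁₀(0.70711) ≈ -3.01 dB
∠G = (0°) − (45.00°) = -45.00°

-3.0 dB, -45.0°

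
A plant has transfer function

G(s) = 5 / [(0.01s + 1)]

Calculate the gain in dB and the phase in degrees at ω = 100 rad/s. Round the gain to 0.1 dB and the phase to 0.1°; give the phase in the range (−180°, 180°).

At ω = 100 rad/s:
pole (1 + j100·0.01) = 1 + j1 → |·| ≈ 1.4142, ∠ ≈ 45.00°
|G| = 5 · 1 / (1.4142) ≈ 3.5356
Gain = 20 log₁₀(3.5356) ≈ 10.97 dB
∠G = (0°) − (45.00°) = -45.00°

11.0 dB, -45.0°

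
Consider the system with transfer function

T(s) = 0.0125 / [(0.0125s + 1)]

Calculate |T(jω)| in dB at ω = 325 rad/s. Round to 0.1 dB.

At ω = 325 rad/s:
pole (1 + j325·0.0125) = 1 + j4.0625 → |·| ≈ 4.1838, ∠ ≈ 76.17°
|T| = 0.0125 · 1 / (4.1838) ≈ 0.0029877
Gain = 20 log₁₀(0.0029877) ≈ -50.49 dB

-50.5 dB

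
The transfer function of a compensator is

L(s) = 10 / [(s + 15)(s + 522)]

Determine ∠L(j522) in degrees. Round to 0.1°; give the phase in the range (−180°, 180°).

At s = jω = j522:
pole (s+15): 15 + j522 → |·| = √(15²+522²) = √272709 ≈ 522.22, ∠ = arctan(522/15) ≈ 88.35°
pole (s+522): 522 + j522 → |·| = √(522²+522²) = √544968 ≈ 738.22, ∠ = arctan(522/522) ≈ 45.00°
∠L = 0.00° − 133.35° = -133.35°

-133.4°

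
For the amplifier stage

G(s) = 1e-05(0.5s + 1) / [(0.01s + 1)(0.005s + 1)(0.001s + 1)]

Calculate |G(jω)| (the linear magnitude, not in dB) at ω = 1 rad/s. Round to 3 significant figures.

1.12e-05

At ω = 1 rad/s:
zero (1 + j1·0.5) = 1 + j0.5 → |·| ≈ 1.118, ∠ ≈ 26.57°
pole (1 + j1·0.01) = 1 + j0.01 → |·| ≈ 1, ∠ ≈ 0.57°
pole (1 + j1·0.005) = 1 + j0.005 → |·| ≈ 1, ∠ ≈ 0.29°
pole (1 + j1·0.001) = 1 + j0.001 → |·| ≈ 1, ∠ ≈ 0.06°
|G| = 1e-05 · 1.118 / (1 · 1 · 1) ≈ 1.118e-05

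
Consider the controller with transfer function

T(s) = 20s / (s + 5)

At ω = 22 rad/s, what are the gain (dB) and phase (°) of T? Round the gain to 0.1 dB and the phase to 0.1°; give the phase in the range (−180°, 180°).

25.8 dB, 12.8°

At s = jω = j22:
zero at origin: s = j22 → |·| = 22, ∠ = 90.00°
pole (s+5): 5 + j22 → |·| = √(5²+22²) = √509 ≈ 22.561, ∠ = arctan(22/5) ≈ 77.20°
|T| = 20 · 22 / 22.561 ≈ 19.503
Gain = 20 log₁₀(19.503) ≈ 25.80 dB
∠T = 90.00° − 77.20° = 12.80°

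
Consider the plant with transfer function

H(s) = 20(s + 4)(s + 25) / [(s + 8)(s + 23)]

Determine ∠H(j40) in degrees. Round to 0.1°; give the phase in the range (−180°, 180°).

3.5°

At s = jω = j40:
zero (s+4): 4 + j40 → |·| = √(4²+40²) = √1616 ≈ 40.2, ∠ = arctan(40/4) ≈ 84.29°
zero (s+25): 25 + j40 → |·| = √(25²+40²) = √2225 ≈ 47.17, ∠ = arctan(40/25) ≈ 57.99°
pole (s+8): 8 + j40 → |·| = √(8²+40²) = √1664 ≈ 40.792, ∠ = arctan(40/8) ≈ 78.69°
pole (s+23): 23 + j40 → |·| = √(23²+40²) = √2129 ≈ 46.141, ∠ = arctan(40/23) ≈ 60.10°
∠H = 142.28° − 138.79° = 3.49°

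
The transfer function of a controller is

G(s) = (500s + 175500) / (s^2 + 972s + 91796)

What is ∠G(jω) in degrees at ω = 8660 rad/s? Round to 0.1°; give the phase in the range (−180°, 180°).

-85.9°

Substitute s = j8660:
Numerator: 500(j8660) + 175500 = 175500 + j4330000
Denominator: (j8660)^2 + 972(j8660) + 91796 = -74903804 + j8417520
|N| = √(175500² + 4330000²) ≈ 4.3336e+06, ∠N ≈ 87.68°
|D| = √(74903804² + 8417520²) ≈ 7.5375e+07, ∠D ≈ 173.59°
∠G = 87.68° − 173.59° = -85.91°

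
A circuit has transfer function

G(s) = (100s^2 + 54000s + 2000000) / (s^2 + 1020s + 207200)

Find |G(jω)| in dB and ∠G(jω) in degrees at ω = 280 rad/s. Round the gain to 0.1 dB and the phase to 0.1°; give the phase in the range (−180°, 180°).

Substitute s = j280:
Numerator: 100(j280)^2 + 54000(j280) + 2000000 = -5840000 + j15120000
Denominator: (j280)^2 + 1020(j280) + 207200 = 128800 + j285600
|N| = √(5840000² + 15120000²) ≈ 1.6209e+07, ∠N ≈ 111.12°
|D| = √(128800² + 285600²) ≈ 3.133e+05, ∠D ≈ 65.73°
|G| = 1.6209e+07 / 3.133e+05 ≈ 51.736
Gain = 20 log₁₀(51.736) ≈ 34.28 dB
∠G = 111.12° − 65.73° = 45.39°

34.3 dB, 45.4°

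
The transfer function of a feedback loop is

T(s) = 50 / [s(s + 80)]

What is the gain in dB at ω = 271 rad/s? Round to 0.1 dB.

-63.7 dB

At s = jω = j271:
pole (s+80): 80 + j271 → |·| = √(80²+271²) = √79841 ≈ 282.56, ∠ = arctan(271/80) ≈ 73.55°
pole at origin: |s| = 271, ∠ = 90.00° (in denominator)
|T| = 50 / 76574 ≈ 0.00065296
Gain = 20 log₁₀(0.00065296) ≈ -63.70 dB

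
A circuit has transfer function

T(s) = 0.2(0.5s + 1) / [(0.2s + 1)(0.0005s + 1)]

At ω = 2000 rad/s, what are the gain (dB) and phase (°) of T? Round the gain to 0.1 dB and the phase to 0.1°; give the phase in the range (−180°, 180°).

-9.0 dB, -44.9°

At ω = 2000 rad/s:
zero (1 + j2000·0.5) = 1 + j1000 → |·| ≈ 1000, ∠ ≈ 89.94°
pole (1 + j2000·0.2) = 1 + j400 → |·| ≈ 400, ∠ ≈ 89.86°
pole (1 + j2000·0.0005) = 1 + j1 → |·| ≈ 1.4142, ∠ ≈ 45.00°
|T| = 0.2 · 1000 / (400 · 1.4142) ≈ 0.35356
Gain = 20 log₁₀(0.35356) ≈ -9.03 dB
∠T = (89.94°) − (89.86° + 45.00°) = -44.92°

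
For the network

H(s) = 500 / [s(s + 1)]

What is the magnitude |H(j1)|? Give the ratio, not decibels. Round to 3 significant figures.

354

At s = jω = j1:
pole (s+1): 1 + j1 → |·| = √(1²+1²) = √2 ≈ 1.4142, ∠ = arctan(1/1) ≈ 45.00°
pole at origin: |s| = 1, ∠ = 90.00° (in denominator)
|H| = 500 / 1.4142 ≈ 353.56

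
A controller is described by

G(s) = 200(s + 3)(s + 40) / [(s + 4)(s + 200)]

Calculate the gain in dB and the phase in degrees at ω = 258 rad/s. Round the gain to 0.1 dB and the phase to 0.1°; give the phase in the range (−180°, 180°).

At s = jω = j258:
zero (s+3): 3 + j258 → |·| = √(3²+258²) = √66573 ≈ 258.02, ∠ = arctan(258/3) ≈ 89.33°
zero (s+40): 40 + j258 → |·| = √(40²+258²) = √68164 ≈ 261.08, ∠ = arctan(258/40) ≈ 81.19°
pole (s+4): 4 + j258 → |·| = √(4²+258²) = √66580 ≈ 258.03, ∠ = arctan(258/4) ≈ 89.11°
pole (s+200): 200 + j258 → |·| = √(200²+258²) = √106564 ≈ 326.44, ∠ = arctan(258/200) ≈ 52.22°
|G| = 200 · 67364 / 84231 ≈ 159.95
Gain = 20 log₁₀(159.95) ≈ 44.08 dB
∠G = 170.52° − 141.33° = 29.19°

44.1 dB, 29.2°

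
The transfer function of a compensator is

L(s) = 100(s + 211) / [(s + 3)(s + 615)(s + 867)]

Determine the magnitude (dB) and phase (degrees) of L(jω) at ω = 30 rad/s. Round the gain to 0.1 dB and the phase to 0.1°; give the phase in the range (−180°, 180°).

At s = jω = j30:
zero (s+211): 211 + j30 → |·| = √(211²+30²) = √45421 ≈ 213.12, ∠ = arctan(30/211) ≈ 8.09°
pole (s+3): 3 + j30 → |·| = √(3²+30²) = √909 ≈ 30.15, ∠ = arctan(30/3) ≈ 84.29°
pole (s+615): 615 + j30 → |·| = √(615²+30²) = √379125 ≈ 615.73, ∠ = arctan(30/615) ≈ 2.79°
pole (s+867): 867 + j30 → |·| = √(867²+30²) = √752589 ≈ 867.52, ∠ = arctan(30/867) ≈ 1.98°
|L| = 100 · 213.12 / 1.6105e+07 ≈ 0.0013233
Gain = 20 log₁₀(0.0013233) ≈ -57.57 dB
∠L = 8.09° − 89.06° = -80.97°

-57.6 dB, -81.0°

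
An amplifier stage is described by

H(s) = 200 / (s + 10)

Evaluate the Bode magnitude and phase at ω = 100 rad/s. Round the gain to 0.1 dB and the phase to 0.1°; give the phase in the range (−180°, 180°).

6.0 dB, -84.3°

At s = jω = j100:
pole (s+10): 10 + j100 → |·| = √(10²+100²) = √10100 ≈ 100.5, ∠ = arctan(100/10) ≈ 84.29°
|H| = 200 / 100.5 ≈ 1.99
Gain = 20 log₁₀(1.99) ≈ 5.98 dB
∠H = 0.00° − 84.29° = -84.29°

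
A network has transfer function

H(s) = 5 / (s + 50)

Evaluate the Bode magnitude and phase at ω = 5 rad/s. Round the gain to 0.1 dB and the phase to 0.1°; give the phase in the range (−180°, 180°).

-20.0 dB, -5.7°

At s = jω = j5:
pole (s+50): 50 + j5 → |·| = √(50²+5²) = √2525 ≈ 50.249, ∠ = arctan(5/50) ≈ 5.71°
|H| = 5 / 50.249 ≈ 0.099504
Gain = 20 log₁₀(0.099504) ≈ -20.04 dB
∠H = 0.00° − 5.71° = -5.71°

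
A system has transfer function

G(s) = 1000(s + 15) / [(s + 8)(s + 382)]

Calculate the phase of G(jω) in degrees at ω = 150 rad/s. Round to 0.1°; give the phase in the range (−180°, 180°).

At s = jω = j150:
zero (s+15): 15 + j150 → |·| = √(15²+150²) = √22725 ≈ 150.75, ∠ = arctan(150/15) ≈ 84.29°
pole (s+8): 8 + j150 → |·| = √(8²+150²) = √22564 ≈ 150.21, ∠ = arctan(150/8) ≈ 86.95°
pole (s+382): 382 + j150 → |·| = √(382²+150²) = √168424 ≈ 410.39, ∠ = arctan(150/382) ≈ 21.44°
∠G = 84.29° − 108.39° = -24.10°

-24.1°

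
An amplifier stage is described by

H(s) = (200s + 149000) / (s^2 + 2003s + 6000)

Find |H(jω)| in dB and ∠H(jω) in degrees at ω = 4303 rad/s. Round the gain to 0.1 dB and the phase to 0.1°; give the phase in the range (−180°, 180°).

-27.4 dB, -74.9°

Substitute s = j4303:
Numerator: 200(j4303) + 149000 = 149000 + j860600
Denominator: (j4303)^2 + 2003(j4303) + 6000 = -18509809 + j8618909
|N| = √(149000² + 860600²) ≈ 8.734e+05, ∠N ≈ 80.18°
|D| = √(18509809² + 8618909²) ≈ 2.0418e+07, ∠D ≈ 155.03°
|H| = 8.734e+05 / 2.0418e+07 ≈ 0.042776
Gain = 20 log₁₀(0.042776) ≈ -27.38 dB
∠H = 80.18° − 155.03° = -74.85°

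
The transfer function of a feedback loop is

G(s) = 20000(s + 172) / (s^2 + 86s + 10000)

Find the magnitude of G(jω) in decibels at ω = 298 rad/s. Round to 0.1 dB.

At s = jω = j298:
zero (s+172): 172 + j298 → |·| = √(172²+298²) = √118388 ≈ 344.08, ∠ = arctan(298/172) ≈ 60.01°
quadratic: (j298)² + 86·j298 + 10000 = -78804 + j25628 → |·| ≈ 82867, ∠ ≈ 161.98°
|G| = 20000 · 344.08 / 82867 ≈ 83.044
Gain = 20 log₁₀(83.044) ≈ 38.39 dB

38.4 dB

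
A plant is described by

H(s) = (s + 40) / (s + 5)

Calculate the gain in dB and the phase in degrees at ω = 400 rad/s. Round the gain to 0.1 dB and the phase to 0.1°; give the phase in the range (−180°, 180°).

0.0 dB, -5.0°

Substitute s = j400:
Numerator: (j400) + 40 = 40 + j400
Denominator: (j400) + 5 = 5 + j400
|N| = √(40² + 400²) ≈ 402, ∠N ≈ 84.29°
|D| = √(5² + 400²) ≈ 400.03, ∠D ≈ 89.28°
|H| = 402 / 400.03 ≈ 1.0049
Gain = 20 log₁₀(1.0049) ≈ 0.04 dB
∠H = 84.29° − 89.28° = -4.99°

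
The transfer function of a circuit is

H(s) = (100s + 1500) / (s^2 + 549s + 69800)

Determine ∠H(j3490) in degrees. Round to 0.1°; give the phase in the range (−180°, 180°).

-81.3°

Substitute s = j3490:
Numerator: 100(j3490) + 1500 = 1500 + j349000
Denominator: (j3490)^2 + 549(j3490) + 69800 = -12110300 + j1916010
|N| = √(1500² + 349000²) ≈ 3.49e+05, ∠N ≈ 89.75°
|D| = √(12110300² + 1916010²) ≈ 1.2261e+07, ∠D ≈ 171.01°
∠H = 89.75° − 171.01° = -81.26°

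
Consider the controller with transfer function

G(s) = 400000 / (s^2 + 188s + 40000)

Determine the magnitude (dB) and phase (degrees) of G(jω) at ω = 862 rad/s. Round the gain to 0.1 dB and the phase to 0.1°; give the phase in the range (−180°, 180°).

At s = jω = j862:
quadratic: (j862)² + 188·j862 + 40000 = -703044 + j162056 → |·| ≈ 7.2148e+05, ∠ ≈ 167.02°
|G| = 400000 / 7.2148e+05 ≈ 0.55442
Gain = 20 log₁₀(0.55442) ≈ -5.12 dB
∠G = 0.00° − 167.02° = -167.02°

-5.1 dB, -167.0°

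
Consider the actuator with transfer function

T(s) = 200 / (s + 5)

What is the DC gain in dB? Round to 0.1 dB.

32.0 dB

T(0) = 200 / 5 = 40
20 log₁₀(40) ≈ 32.04 dB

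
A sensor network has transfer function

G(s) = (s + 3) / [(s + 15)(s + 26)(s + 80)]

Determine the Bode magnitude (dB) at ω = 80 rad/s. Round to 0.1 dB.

At s = jω = j80:
zero (s+3): 3 + j80 → |·| = √(3²+80²) = √6409 ≈ 80.056, ∠ = arctan(80/3) ≈ 87.85°
pole (s+15): 15 + j80 → |·| = √(15²+80²) = √6625 ≈ 81.394, ∠ = arctan(80/15) ≈ 79.38°
pole (s+26): 26 + j80 → |·| = √(26²+80²) = √7076 ≈ 84.119, ∠ = arctan(80/26) ≈ 72.00°
pole (s+80): 80 + j80 → |·| = √(80²+80²) = √12800 ≈ 113.14, ∠ = arctan(80/80) ≈ 45.00°
|G| = 1 · 80.056 / 7.7464e+05 ≈ 0.00010335
Gain = 20 log₁₀(0.00010335) ≈ -79.71 dB

-79.7 dB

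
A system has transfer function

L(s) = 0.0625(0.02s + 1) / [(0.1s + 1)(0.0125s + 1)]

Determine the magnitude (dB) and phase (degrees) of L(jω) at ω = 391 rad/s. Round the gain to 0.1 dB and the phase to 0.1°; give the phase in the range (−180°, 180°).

At ω = 391 rad/s:
zero (1 + j391·0.02) = 1 + j7.82 → |·| ≈ 7.8837, ∠ ≈ 82.71°
pole (1 + j391·0.1) = 1 + j39.1 → |·| ≈ 39.113, ∠ ≈ 88.53°
pole (1 + j391·0.0125) = 1 + j4.8875 → |·| ≈ 4.9888, ∠ ≈ 78.44°
|L| = 0.0625 · 7.8837 / (39.113 · 4.9888) ≈ 0.0025252
Gain = 20 log₁₀(0.0025252) ≈ -51.95 dB
∠L = (82.71°) − (88.53° + 78.44°) = -84.26°

-52.0 dB, -84.3°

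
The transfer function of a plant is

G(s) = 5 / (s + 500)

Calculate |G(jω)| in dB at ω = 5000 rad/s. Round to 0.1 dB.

Substitute s = j5000:
Numerator: 5 = 5 + j0
Denominator: (j5000) + 500 = 500 + j5000
|N| = √(5² + 0²) ≈ 5, ∠N ≈ 0.00°
|D| = √(500² + 5000²) ≈ 5024.9, ∠D ≈ 84.29°
|G| = 5 / 5024.9 ≈ 0.00099504
Gain = 20 log₁₀(0.00099504) ≈ -60.04 dB

-60.0 dB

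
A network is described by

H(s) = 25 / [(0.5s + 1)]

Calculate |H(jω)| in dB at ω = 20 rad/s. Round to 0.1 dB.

7.9 dB

At ω = 20 rad/s:
pole (1 + j20·0.5) = 1 + j10 → |·| ≈ 10.05, ∠ ≈ 84.29°
|H| = 25 · 1 / (10.05) ≈ 2.4876
Gain = 20 log₁₀(2.4876) ≈ 7.92 dB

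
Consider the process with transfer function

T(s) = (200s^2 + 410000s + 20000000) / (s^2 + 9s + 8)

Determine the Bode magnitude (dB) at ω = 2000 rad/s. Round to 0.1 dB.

49.0 dB

Substitute s = j2000:
Numerator: 200(j2000)^2 + 410000(j2000) + 20000000 = -780000000 + j820000000
Denominator: (j2000)^2 + 9(j2000) + 8 = -3999992 + j18000
|N| = √(780000000² + 820000000²) ≈ 1.1317e+09, ∠N ≈ 133.57°
|D| = √(3999992² + 18000²) ≈ 4e+06, ∠D ≈ 179.74°
|T| = 1.1317e+09 / 4e+06 ≈ 282.93
Gain = 20 log₁₀(282.93) ≈ 49.03 dB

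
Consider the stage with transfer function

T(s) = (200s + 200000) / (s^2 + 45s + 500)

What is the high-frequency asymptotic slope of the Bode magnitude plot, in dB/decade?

Each pole contributes −20 dB/decade at high frequency; each zero contributes +20 dB/decade.
Net: 1 zero(s) − 2 pole(s) → -20 dB/decade.

-20 dB/decade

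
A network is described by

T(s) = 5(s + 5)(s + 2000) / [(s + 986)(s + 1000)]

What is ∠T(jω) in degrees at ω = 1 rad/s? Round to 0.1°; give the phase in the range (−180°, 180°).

11.2°

At s = jω = j1:
zero (s+5): 5 + j1 → |·| = √(5²+1²) = √26 ≈ 5.099, ∠ = arctan(1/5) ≈ 11.31°
zero (s+2000): 2000 + j1 → |·| = √(2000²+1²) = √4000001 ≈ 2000, ∠ = arctan(1/2000) ≈ 0.03°
pole (s+986): 986 + j1 → |·| = √(986²+1²) = √972197 ≈ 986, ∠ = arctan(1/986) ≈ 0.06°
pole (s+1000): 1000 + j1 → |·| = √(1000²+1²) = √1000001 ≈ 1000, ∠ = arctan(1/1000) ≈ 0.06°
∠T = 11.34° − 0.12° = 11.22°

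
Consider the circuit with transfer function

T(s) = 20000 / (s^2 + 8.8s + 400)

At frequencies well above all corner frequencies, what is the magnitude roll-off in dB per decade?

Each pole contributes −20 dB/decade at high frequency; each zero contributes +20 dB/decade.
Net: 0 zero(s) − 2 pole(s) → -40 dB/decade.

-40 dB/decade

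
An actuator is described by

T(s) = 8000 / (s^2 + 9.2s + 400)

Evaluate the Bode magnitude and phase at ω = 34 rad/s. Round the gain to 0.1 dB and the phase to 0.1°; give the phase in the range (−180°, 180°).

19.8 dB, -157.5°

At s = jω = j34:
quadratic: (j34)² + 9.2·j34 + 400 = -756 + j312.8 → |·| ≈ 818.16, ∠ ≈ 157.52°
|T| = 8000 / 818.16 ≈ 9.778
Gain = 20 log₁₀(9.778) ≈ 19.81 dB
∠T = 0.00° − 157.52° = -157.52°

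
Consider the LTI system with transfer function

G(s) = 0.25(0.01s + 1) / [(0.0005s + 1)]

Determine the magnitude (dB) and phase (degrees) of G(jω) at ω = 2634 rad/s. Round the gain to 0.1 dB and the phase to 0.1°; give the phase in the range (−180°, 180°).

At ω = 2634 rad/s:
zero (1 + j2634·0.01) = 1 + j26.34 → |·| ≈ 26.359, ∠ ≈ 87.83°
pole (1 + j2634·0.0005) = 1 + j1.317 → |·| ≈ 1.6536, ∠ ≈ 52.79°
|G| = 0.25 · 26.359 / (1.6536) ≈ 3.9851
Gain = 20 log₁₀(3.9851) ≈ 12.01 dB
∠G = (87.83°) − (52.79°) = 35.04°

12.0 dB, 35.0°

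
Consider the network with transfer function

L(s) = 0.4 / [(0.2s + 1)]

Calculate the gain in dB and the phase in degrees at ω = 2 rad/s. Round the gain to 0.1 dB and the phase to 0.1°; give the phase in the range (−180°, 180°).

-8.6 dB, -21.8°

At ω = 2 rad/s:
pole (1 + j2·0.2) = 1 + j0.4 → |·| ≈ 1.077, ∠ ≈ 21.80°
|L| = 0.4 · 1 / (1.077) ≈ 0.3714
Gain = 20 log₁₀(0.3714) ≈ -8.60 dB
∠L = (0°) − (21.80°) = -21.80°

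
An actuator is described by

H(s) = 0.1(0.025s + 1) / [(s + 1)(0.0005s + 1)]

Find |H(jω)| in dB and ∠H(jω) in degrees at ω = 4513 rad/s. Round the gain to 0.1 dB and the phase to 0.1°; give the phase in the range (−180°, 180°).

-59.9 dB, -66.6°

At ω = 4513 rad/s:
zero (1 + j4513·0.025) = 1 + j112.825 → |·| ≈ 112.83, ∠ ≈ 89.49°
pole (1 + j4513·1) = 1 + j4513 → |·| ≈ 4513, ∠ ≈ 89.99°
pole (1 + j4513·0.0005) = 1 + j2.2565 → |·| ≈ 2.4682, ∠ ≈ 66.10°
|H| = 0.1 · 112.83 / (4513 · 2.4682) ≈ 0.0010129
Gain = 20 log₁₀(0.0010129) ≈ -59.89 dB
∠H = (89.49°) − (89.99° + 66.10°) = -66.60°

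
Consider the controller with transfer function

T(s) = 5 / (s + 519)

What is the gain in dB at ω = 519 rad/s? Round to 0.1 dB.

-43.3 dB

At s = jω = j519:
pole (s+519): 519 + j519 → |·| = √(519²+519²) = √538722 ≈ 733.98, ∠ = arctan(519/519) ≈ 45.00°
|T| = 5 / 733.98 ≈ 0.0068122
Gain = 20 log₁₀(0.0068122) ≈ -43.33 dB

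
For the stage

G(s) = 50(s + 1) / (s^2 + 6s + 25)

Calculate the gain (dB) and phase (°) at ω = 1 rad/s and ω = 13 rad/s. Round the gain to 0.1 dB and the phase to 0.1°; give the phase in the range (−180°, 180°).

At s = jω = j1:
zero (s+1): 1 + j1 → |·| = √(1²+1²) = √2 ≈ 1.4142, ∠ = arctan(1/1) ≈ 45.00°
quadratic: (j1)² + 6·j1 + 25 = 24 + j6 → |·| ≈ 24.739, ∠ ≈ 14.04°
|G| = 50 · 1.4142 / 24.739 ≈ 2.8582
Gain = 20 log₁₀(2.8582) ≈ 9.12 dB
∠G = 45.00° − 14.04° = 30.96°

At s = jω = j13:
zero (s+1): 1 + j13 → |·| = √(1²+13²) = √170 ≈ 13.038, ∠ = arctan(13/1) ≈ 85.60°
quadratic: (j13)² + 6·j13 + 25 = -144 + j78 → |·| ≈ 163.77, ∠ ≈ 151.56°
|G| = 50 · 13.038 / 163.77 ≈ 3.9806
Gain = 20 log₁₀(3.9806) ≈ 12.00 dB
∠G = 85.60° − 151.56° = -65.96°

ω = 1: 9.1 dB, 31.0°; ω = 13: 12.0 dB, -66.0°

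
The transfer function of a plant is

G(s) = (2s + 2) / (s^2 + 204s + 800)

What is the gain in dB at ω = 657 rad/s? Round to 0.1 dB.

Substitute s = j657:
Numerator: 2(j657) + 2 = 2 + j1314
Denominator: (j657)^2 + 204(j657) + 800 = -430849 + j134028
|N| = √(2² + 1314²) ≈ 1314, ∠N ≈ 89.91°
|D| = √(430849² + 134028²) ≈ 4.5121e+05, ∠D ≈ 162.72°
|G| = 1314 / 4.5121e+05 ≈ 0.0029122
Gain = 20 log₁₀(0.0029122) ≈ -50.72 dB

-50.7 dB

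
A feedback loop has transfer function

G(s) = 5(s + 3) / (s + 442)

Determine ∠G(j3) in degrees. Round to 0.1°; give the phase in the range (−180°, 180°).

At s = jω = j3:
zero (s+3): 3 + j3 → |·| = √(3²+3²) = √18 ≈ 4.2426, ∠ = arctan(3/3) ≈ 45.00°
pole (s+442): 442 + j3 → |·| = √(442²+3²) = √195373 ≈ 442.01, ∠ = arctan(3/442) ≈ 0.39°
∠G = 45.00° − 0.39° = 44.61°

44.6°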